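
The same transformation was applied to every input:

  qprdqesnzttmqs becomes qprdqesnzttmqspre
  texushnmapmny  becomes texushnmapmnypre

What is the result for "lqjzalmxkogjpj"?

Rule — append "pre".
On "lqjzalmxkogjpj" that produces "lqjzalmxkogjpjpre".

lqjzalmxkogjpjpre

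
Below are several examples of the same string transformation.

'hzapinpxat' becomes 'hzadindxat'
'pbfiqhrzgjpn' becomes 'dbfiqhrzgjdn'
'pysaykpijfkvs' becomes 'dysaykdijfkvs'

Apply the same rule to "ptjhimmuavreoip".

dtjhimmuavreoid

The pattern: replace every "p" with "d".
On "ptjhimmuavreoip" that produces "dtjhimmuavreoid".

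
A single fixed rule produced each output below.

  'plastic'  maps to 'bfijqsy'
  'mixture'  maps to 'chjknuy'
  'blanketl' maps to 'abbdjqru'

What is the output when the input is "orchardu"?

ehhkqstx

The transformation: shift every letter 10 places backward in the alphabet (wrapping around), then sort the characters into alphabetical order.
On "orchardu": the first step gives "ehsxqhtk", and the second then gives "ehhkqstx".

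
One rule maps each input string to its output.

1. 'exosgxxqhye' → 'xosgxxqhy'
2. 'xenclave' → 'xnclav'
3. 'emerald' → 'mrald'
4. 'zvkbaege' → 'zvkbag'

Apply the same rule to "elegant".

In each case the input is transformed by: remove every "e".
On "elegant" that produces "lgant".

lgant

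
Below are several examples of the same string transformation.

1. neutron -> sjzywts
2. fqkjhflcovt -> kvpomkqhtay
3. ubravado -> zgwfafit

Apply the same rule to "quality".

vzfqnyd

The transformation: shift every letter 5 places forward in the alphabet (wrapping around).
Doing the same to "quality": "vzfqnyd".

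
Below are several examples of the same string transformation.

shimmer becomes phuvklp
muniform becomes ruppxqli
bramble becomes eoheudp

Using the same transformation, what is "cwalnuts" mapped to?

Each output is the input with this applied: shift every letter 3 places forward in the alphabet (wrapping around), then move the last 3 characters to the front (rotate right by 3).
Working it through for "cwalnuts": intermediate "fzdoqxwv", final "xwvfzdoq".

xwvfzdoq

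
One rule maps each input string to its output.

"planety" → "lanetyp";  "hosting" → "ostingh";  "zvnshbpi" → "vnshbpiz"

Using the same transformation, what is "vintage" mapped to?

What's happening: move the first character to the end.
So "vintage" becomes "intagev".

intagev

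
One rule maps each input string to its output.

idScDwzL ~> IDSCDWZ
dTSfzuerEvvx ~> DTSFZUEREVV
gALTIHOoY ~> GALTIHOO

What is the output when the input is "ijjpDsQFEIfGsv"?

Looking at the pairs, the operation is to delete the last character, then convert every letter to uppercase.
For "ijjpDsQFEIfGsv", step one produces "ijjpDsQFEIfGs"; step two turns that into "IJJPDSQFEIFGS".

IJJPDSQFEIFGS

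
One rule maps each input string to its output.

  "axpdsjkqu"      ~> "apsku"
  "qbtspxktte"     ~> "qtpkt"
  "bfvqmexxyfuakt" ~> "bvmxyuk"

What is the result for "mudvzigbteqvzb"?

mdzgtqz

Looking at the pairs, the operation is to keep every other character starting from the first (positions 1st, 3rd, 5th, ...).
On "mudvzigbteqvzb" that produces "mdzgtqz".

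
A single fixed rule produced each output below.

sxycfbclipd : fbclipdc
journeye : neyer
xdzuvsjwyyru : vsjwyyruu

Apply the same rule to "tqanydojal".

ydojaln

Rule — delete the first 3 characters, then move the first character to the end.
Working it through for "tqanydojal": intermediate "nydojal", final "ydojaln".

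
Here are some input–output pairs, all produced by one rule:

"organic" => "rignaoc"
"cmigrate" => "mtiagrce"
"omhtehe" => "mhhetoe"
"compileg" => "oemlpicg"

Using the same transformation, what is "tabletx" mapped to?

The transformation: take characters alternately from the front and the back (1st, last, 2nd, 2nd-last, ...), then move the first 2 characters to the end (rotate left by 2).
Working it through for "tabletx": intermediate "txatbel", final "atbeltx".

atbeltx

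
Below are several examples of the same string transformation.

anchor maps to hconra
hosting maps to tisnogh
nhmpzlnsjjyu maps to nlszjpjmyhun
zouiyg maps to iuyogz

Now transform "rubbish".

bibsuhr

Looking at the pairs, the operation is to take characters alternately from the front and the back (1st, last, 2nd, 2nd-last, ...), then reverse the string.
For "rubbish", step one produces "rhusbib"; step two turns that into "bibsuhr".
(Check on "anchor": → "arnoch" → "hconra" ✓)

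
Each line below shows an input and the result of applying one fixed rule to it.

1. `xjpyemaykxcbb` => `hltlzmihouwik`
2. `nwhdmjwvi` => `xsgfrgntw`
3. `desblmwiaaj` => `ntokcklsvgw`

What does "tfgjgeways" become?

The rule is to take characters alternately from the front and the back (1st, last, 2nd, 2nd-last, ...), then shift every letter 10 places forward in the alphabet (wrapping around).
Doing the same to "tfgjgeways": "dcpiqktgqo".

dcpiqktgqo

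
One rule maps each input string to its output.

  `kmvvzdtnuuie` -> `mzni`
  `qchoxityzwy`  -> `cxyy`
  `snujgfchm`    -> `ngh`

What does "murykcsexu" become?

uke

Rule — keep one character in every 3, starting at position 2 (positions 2nd, 5th, 8th, ...).
Doing the same to "murykcsexu": "uke".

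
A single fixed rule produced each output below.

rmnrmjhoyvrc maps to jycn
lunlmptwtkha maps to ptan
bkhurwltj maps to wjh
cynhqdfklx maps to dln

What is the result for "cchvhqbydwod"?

The rule is to keep one character in every 3, starting at position 3 (positions 3rd, 6th, 9th, ...), then move the first character to the end.
Starting from "cchvhqbydwod": after the first operation, "hqdd"; after the second, "qddh".

qddh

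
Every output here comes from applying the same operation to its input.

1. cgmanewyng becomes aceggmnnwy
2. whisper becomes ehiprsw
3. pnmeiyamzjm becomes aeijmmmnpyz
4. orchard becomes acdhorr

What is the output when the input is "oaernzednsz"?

adeennorszz

The rule is to sort the characters into alphabetical order.
Doing the same to "oaernzednsz": "adeennorszz".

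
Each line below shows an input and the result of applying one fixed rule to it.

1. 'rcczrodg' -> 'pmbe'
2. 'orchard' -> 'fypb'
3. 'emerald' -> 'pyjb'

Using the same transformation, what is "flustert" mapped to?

The rule is to shift every letter 2 places backward in the alphabet (wrapping around), then keep only the last 4 characters.
For "flustert" the result is "rcpr".

rcpr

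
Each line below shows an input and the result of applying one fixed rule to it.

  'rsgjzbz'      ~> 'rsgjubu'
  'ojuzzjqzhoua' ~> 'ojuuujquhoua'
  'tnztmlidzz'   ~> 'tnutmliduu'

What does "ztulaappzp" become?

The rule is to replace every "z" with "u".
Doing the same to "ztulaappzp": "utulaappup".

utulaappup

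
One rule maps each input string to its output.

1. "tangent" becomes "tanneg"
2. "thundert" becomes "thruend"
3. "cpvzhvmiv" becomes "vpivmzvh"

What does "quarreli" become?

iulaerr

The pattern: take characters alternately from the front and the back (1st, last, 2nd, 2nd-last, ...), then delete the first character.
On "quarreli": the first step gives "qiulaerr", and the second then gives "iulaerr".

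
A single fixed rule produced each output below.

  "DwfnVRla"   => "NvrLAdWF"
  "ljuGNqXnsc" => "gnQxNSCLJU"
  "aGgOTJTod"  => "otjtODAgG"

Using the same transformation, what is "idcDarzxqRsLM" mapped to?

Looking at the pairs, the operation is to flip the case of every letter, then move the first 3 characters to the end (rotate left by 3).
"idcDarzxqRsLM" → "IDCdARZXQrSlm" → "dARZXQrSlmIDC".

dARZXQrSlmIDC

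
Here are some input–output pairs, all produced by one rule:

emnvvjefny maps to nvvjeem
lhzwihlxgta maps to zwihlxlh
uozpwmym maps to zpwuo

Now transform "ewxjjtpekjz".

Each output is the input with this applied: delete the last 3 characters, then move the first 2 characters to the end (rotate left by 2).
On "ewxjjtpekjz": the first step gives "ewxjjtpe", and the second then gives "xjjtpeew".

xjjtpeew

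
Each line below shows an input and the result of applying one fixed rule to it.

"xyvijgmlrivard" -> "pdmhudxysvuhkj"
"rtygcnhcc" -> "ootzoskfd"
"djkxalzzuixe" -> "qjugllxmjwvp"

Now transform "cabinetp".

The transformation: shift every letter 12 places forward in the alphabet (wrapping around), then reverse the string.
On "cabinetp" that produces "bfqzunmo".

bfqzunmo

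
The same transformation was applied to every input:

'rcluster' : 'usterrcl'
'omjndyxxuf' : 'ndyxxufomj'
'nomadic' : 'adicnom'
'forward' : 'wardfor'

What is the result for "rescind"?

cindres

The rule is to move the first 3 characters to the end (rotate left by 3).
For "rescind" the result is "cindres".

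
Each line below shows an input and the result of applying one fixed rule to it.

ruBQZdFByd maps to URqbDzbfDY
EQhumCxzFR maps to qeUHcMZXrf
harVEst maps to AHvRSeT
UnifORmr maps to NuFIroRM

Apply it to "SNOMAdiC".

In each case the input is transformed by: swap each adjacent pair of characters (1↔2, 3↔4, ...), then flip the case of every letter.
Applying both steps to "SNOMAdiC": "NSMOdACi", then "nsmoDacI".

nsmoDacI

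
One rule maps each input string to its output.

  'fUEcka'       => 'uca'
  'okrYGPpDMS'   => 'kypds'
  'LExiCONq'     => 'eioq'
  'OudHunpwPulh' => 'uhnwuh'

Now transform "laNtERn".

What's happening: keep every other character starting from the second (positions 2nd, 4th, 6th, ...), then convert every letter to lowercase.
On "laNtERn": the first step gives "atR", and the second then gives "atr".

atr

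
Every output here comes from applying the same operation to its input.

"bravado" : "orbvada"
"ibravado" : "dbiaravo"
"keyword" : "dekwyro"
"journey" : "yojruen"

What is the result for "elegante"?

The transformation: swap each adjacent pair of characters (1↔2, 3↔4, ...), then move the last character to the front.
On "elegante": the first step gives "legenaet", and the second then gives "tlegenae".

tlegenae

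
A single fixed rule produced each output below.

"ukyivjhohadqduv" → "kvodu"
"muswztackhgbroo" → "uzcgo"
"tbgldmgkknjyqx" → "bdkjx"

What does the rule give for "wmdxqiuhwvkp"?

What's happening: keep one character in every 3, starting at position 2 (positions 2nd, 5th, 8th, ...).
Applying that to "wmdxqiuhwvkp" gives "mqhk".

mqhk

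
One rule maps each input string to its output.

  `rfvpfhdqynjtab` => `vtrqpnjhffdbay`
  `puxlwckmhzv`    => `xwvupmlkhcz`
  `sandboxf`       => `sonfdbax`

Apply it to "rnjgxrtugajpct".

uttrrpnjjggcax

Looking at the pairs, the operation is to sort the characters into reverse alphabetical order, then move the first character to the end.
"rnjgxrtugajpct" → "xuttrrpnjjggca" → "uttrrpnjjggcax".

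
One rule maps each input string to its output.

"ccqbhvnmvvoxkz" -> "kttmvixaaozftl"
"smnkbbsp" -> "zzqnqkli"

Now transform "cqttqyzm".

owxkaorr

The pattern: swap the front and back halves of the string, then shift every letter 2 places backward in the alphabet (wrapping around).
Applying both steps to "cqttqyzm": "qyzmcqtt", then "owxkaorr".
(Check on "ccqbhvnmvvoxkz": → "mvvoxkzccqbhvn" → "kttmvixaaozftl" ✓)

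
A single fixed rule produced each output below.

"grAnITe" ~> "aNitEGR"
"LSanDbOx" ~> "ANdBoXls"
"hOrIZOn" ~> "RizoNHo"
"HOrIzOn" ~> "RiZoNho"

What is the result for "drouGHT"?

Rule — move the first 2 characters to the end (rotate left by 2), then flip the case of every letter.
"drouGHT" → "ouGHTdr" → "OUghtDR".

OUghtDR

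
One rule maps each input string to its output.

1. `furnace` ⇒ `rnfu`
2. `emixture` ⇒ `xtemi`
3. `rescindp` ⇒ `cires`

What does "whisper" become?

iswh

Each output is the input with this applied: delete the last 3 characters, then move the last 2 characters to the front (rotate right by 2).
Working it through for "whisper": intermediate "whis", final "iswh".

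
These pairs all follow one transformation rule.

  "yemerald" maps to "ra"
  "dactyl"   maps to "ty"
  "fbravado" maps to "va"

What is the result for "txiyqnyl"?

qn

What's happening: swap the front and back halves of the string, then keep only the first 2 characters.
On "txiyqnyl" that produces "qn".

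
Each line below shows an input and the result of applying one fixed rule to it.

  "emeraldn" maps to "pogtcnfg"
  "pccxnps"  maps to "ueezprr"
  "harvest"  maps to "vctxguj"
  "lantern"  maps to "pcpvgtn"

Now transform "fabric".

ecdtkh

Each output is the input with this applied: swap the first and last characters, then shift every letter 2 places forward in the alphabet (wrapping around).
"fabric" → "cabrif" → "ecdtkh".
(Check on "harvest": → "tarvesh" → "vctxguj" ✓)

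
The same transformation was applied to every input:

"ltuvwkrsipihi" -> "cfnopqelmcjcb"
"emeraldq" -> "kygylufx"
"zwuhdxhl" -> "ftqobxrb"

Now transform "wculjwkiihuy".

What's happening: move the last character to the front, then shift every letter 6 places backward in the alphabet (wrapping around).
Applying both steps to "wculjwkiihuy": "ywculjwkiihu", then "sqwofdqeccbo".

sqwofdqeccbo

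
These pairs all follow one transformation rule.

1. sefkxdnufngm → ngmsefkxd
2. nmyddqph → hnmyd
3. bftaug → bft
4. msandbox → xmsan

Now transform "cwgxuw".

Each output is the input with this applied: swap the front and back halves of the string, then delete the first 3 characters.
Starting from "cwgxuw": after the first operation, "xuwcwg"; after the second, "cwg".

cwg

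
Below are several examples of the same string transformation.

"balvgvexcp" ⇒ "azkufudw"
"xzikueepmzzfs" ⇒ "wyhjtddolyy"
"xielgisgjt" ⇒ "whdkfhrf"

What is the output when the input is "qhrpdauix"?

pgqoczt

Each output is the input with this applied: shift every letter 1 place backward in the alphabet (wrapping around), then delete the last 2 characters.
"qhrpdauix" → "pgqoczthw" → "pgqoczt".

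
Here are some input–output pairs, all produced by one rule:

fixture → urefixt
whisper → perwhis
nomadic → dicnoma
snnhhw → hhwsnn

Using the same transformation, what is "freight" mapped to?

ghtfrei

In each case the input is transformed by: move the last 3 characters to the front (rotate right by 3).
Applying that to "freight" gives "ghtfrei".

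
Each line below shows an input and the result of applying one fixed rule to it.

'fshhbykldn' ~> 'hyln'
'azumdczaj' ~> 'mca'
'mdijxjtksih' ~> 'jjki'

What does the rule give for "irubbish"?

In each case the input is transformed by: keep every other character starting from the second (positions 2nd, 4th, 6th, ...), then delete the first character.
For "irubbish" the result is "bih".

bih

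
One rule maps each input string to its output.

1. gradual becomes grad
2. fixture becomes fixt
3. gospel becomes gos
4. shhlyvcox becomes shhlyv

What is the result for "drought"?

drou

The transformation: delete the last 3 characters.
On "drought" that produces "drou".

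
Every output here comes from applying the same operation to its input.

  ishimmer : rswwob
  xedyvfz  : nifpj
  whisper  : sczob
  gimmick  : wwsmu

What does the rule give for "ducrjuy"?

Looking at the pairs, the operation is to delete the first 2 characters, then shift every letter 10 places forward in the alphabet (wrapping around).
For "ducrjuy", step one produces "crjuy"; step two turns that into "mbtei".

mbtei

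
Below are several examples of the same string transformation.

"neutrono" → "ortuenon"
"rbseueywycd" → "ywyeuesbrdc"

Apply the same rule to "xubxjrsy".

In each case the input is transformed by: reverse the string, then move the first 2 characters to the end (rotate left by 2).
"xubxjrsy" → "ysrjxbux" → "rjxbuxys".

rjxbuxys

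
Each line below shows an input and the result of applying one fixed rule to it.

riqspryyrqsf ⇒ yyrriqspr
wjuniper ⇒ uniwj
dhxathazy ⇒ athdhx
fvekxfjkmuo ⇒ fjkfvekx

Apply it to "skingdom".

The transformation: delete the last 3 characters, then move the last 3 characters to the front (rotate right by 3).
So "skingdom" becomes "ingsk".

ingsk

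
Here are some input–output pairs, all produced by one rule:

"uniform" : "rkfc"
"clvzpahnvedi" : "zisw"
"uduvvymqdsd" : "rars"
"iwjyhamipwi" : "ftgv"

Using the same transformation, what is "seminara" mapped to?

pbjf

Each output is the input with this applied: shift every letter 3 places backward in the alphabet (wrapping around), then keep only the first 4 characters.
On "seminara" that produces "pbjf".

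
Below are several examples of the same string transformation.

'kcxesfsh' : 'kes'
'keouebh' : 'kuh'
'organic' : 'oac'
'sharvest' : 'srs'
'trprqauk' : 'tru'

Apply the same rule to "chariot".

The pattern: keep one character in every 3, starting at position 1 (positions 1st, 4th, 7th, ...).
For "chariot" the result is "crt".

crt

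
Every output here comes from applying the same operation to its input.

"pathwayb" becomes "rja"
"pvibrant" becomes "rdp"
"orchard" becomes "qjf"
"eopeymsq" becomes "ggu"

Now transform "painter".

rpt

In each case the input is transformed by: shift every letter 2 places forward in the alphabet (wrapping around), then keep one character in every 3, starting at position 1 (positions 1st, 4th, 7th, ...).
Working it through for "painter": intermediate "rckpvgt", final "rpt".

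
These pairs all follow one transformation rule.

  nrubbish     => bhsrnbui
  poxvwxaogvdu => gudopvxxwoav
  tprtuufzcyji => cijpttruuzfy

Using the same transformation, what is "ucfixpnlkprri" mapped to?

rricuifpxlnpk

The transformation: swap each adjacent pair of characters (1↔2, 3↔4, ...), then move the last 3 characters to the front (rotate right by 3).
Applying both steps to "ucfixpnlkprri": "cuifpxlnpkrri", then "rricuifpxlnpk".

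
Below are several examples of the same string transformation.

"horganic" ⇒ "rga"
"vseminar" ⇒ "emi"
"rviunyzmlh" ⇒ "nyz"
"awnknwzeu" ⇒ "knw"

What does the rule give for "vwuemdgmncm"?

dgm

The transformation: delete the last 3 characters, then keep only the last 3 characters.
"vwuemdgmncm" → "vwuemdgm" → "dgm".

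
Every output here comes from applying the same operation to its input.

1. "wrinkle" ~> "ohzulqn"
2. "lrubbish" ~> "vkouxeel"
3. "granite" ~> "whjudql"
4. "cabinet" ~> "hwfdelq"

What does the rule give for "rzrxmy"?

Rule — shift every letter 3 places forward in the alphabet (wrapping around), then move the last 2 characters to the front (rotate right by 2).
"rzrxmy" → "pbucua".

pbucua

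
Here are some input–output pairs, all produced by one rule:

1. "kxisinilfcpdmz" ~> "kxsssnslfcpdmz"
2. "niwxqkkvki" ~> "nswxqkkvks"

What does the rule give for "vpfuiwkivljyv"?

What's happening: replace every "i" with "s".
Applying that to "vpfuiwkivljyv" gives "vpfuswksvljyv".

vpfuswksvljyv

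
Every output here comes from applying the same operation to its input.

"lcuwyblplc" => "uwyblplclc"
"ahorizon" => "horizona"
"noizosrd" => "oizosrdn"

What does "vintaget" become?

Rule — move the last 3 characters to the front (rotate right by 3), then swap the front and back halves of the string.
For "vintaget" the result is "intagetv".
(Check on "noizosrd": → "srdnoizo" → "oizosrdn" ✓)

intagetv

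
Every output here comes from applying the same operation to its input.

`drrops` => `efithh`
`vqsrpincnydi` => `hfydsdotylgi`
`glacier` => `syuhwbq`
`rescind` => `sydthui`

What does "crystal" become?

ijqbsho

The rule is to shift every letter 10 places backward in the alphabet (wrapping around), then move the first 3 characters to the end (rotate left by 3).
Working it through for "crystal": intermediate "shoijqb", final "ijqbsho".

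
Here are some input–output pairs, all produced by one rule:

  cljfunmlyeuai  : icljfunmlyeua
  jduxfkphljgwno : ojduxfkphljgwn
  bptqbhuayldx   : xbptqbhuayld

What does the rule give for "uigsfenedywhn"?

The transformation: move the last character to the front.
So "uigsfenedywhn" becomes "nuigsfenedywh".

nuigsfenedywh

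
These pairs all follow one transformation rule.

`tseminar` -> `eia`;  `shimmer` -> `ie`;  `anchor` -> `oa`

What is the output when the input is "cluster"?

Each output is the input with this applied: move the first character to the end, then keep only the vowels.
Starting from "cluster": after the first operation, "lusterc"; after the second, "ue".
(Check on "anchor": → "nchora" → "oa" ✓)

ue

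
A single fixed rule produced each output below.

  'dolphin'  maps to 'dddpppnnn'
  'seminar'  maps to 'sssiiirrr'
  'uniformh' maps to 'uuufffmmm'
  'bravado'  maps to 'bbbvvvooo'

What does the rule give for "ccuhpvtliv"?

ccchhhtttvvv

In each case the input is transformed by: keep one character in every 3, starting at position 1 (positions 1st, 4th, 7th, ...), then repeat every character 3 times.
Working it through for "ccuhpvtliv": intermediate "chtv", final "ccchhhtttvvv".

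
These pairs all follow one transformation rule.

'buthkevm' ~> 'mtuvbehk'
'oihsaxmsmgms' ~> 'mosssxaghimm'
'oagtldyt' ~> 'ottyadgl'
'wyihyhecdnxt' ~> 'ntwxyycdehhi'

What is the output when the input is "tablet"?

In each case the input is transformed by: sort the characters into alphabetical order, then swap the front and back halves of the string.
On "tablet": the first step gives "abeltt", and the second then gives "lttabe".

lttabe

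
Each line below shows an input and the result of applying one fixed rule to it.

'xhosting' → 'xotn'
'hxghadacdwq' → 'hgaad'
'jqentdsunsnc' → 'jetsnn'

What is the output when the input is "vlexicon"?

veio

Rule — swap each adjacent pair of characters (1↔2, 3↔4, ...), then keep every other character starting from the second (positions 2nd, 4th, 6th, ...).
On "vlexicon": the first step gives "lvxecino", and the second then gives "veio".
(Check on "jqentdsunsnc": → "qjnedtussncn" → "jetsnn" ✓)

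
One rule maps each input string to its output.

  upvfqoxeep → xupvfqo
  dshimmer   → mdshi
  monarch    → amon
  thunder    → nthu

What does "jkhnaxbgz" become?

xjkhna

In each case the input is transformed by: delete the last 3 characters, then move the last character to the front.
For "jkhnaxbgz", step one produces "jkhnax"; step two turns that into "xjkhna".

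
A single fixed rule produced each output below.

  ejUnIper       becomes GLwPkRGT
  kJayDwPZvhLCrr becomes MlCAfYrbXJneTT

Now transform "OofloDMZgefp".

Rule — flip the case of every letter, then shift every letter 2 places forward in the alphabet (wrapping around).
For "OofloDMZgefp", step one produces "oOFLOdmzGEFP"; step two turns that into "qQHNQfobIGHR".

qQHNQfobIGHR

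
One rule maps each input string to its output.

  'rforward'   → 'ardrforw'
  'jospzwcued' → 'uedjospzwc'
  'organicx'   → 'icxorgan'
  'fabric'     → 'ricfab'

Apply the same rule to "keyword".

What's happening: move the last 3 characters to the front (rotate right by 3).
On "keyword" that produces "ordkeyw".

ordkeyw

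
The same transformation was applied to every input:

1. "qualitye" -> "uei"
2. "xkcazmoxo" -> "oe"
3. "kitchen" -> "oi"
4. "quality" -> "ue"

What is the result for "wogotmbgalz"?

Each output is the input with this applied: shift every letter 4 places forward in the alphabet (wrapping around), then keep only the vowels.
Working it through for "wogotmbgalz": intermediate "asksxqfkepd", final "ae".

ae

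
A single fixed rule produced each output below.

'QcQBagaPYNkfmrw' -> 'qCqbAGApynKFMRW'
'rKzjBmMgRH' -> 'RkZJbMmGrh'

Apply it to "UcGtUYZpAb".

Looking at the pairs, the operation is to flip the case of every letter.
"UcGtUYZpAb" → "uCgTuyzPaB".

uCgTuyzPaB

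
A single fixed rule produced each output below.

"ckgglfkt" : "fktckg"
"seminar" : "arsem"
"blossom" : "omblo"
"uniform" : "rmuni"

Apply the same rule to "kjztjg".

gkjz

The pattern: move the first 3 characters to the end (rotate left by 3), then delete the first 2 characters.
Applying both steps to "kjztjg": "tjgkjz", then "gkjz".
(Check on "seminar": → "inarsem" → "arsem" ✓)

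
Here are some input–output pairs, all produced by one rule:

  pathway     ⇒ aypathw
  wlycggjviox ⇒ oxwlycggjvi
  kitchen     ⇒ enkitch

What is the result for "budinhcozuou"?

In each case the input is transformed by: move the last 2 characters to the front (rotate right by 2).
On "budinhcozuou" that produces "oubudinhcozu".

oubudinhcozu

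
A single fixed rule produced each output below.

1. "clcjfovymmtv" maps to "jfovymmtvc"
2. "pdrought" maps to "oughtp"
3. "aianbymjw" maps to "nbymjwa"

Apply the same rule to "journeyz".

The rule is to move the first character to the end, then delete the first 2 characters.
"journeyz" → "rneyzj".
(Check on "clcjfovymmtv": → "lcjfovymmtvc" → "jfovymmtvc" ✓)

rneyzj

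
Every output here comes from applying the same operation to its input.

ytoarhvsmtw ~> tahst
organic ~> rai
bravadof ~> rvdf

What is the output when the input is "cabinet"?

What's happening: keep every other character starting from the second (positions 2nd, 4th, 6th, ...).
So "cabinet" becomes "aie".

aie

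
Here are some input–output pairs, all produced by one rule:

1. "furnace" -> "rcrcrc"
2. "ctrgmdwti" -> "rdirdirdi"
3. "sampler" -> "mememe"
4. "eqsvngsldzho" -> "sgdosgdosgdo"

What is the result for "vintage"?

ngngng

Each output is the input with this applied: keep one character in every 3, starting at position 3 (positions 3rd, 6th, 9th, ...), then write the whole string 3 times in a row.
On "vintage": the first step gives "ng", and the second then gives "ngngng".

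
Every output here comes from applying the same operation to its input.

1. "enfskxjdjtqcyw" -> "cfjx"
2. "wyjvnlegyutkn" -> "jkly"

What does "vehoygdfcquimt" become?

Looking at the pairs, the operation is to keep one character in every 3, starting at position 3 (positions 3rd, 6th, 9th, ...), then sort the characters into alphabetical order.
"vehoygdfcquimt" → "hgci" → "cghi".
(Check on "wyjvnlegyutkn": → "jlyk" → "jkly" ✓)

cghi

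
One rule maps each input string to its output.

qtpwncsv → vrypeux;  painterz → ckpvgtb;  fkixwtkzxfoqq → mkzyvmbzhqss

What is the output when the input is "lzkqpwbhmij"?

bmsrydjokl

Looking at the pairs, the operation is to shift every letter 2 places forward in the alphabet (wrapping around), then delete the first character.
On "lzkqpwbhmij": the first step gives "nbmsrydjokl", and the second then gives "bmsrydjokl".
(Check on "painterz": → "rckpvgtb" → "ckpvgtb" ✓)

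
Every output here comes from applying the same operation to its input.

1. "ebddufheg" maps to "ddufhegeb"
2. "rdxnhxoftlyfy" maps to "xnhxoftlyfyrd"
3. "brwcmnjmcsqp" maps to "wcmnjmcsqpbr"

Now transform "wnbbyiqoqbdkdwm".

bbyiqoqbdkdwmwn

Each output is the input with this applied: move the first 2 characters to the end (rotate left by 2).
So "wnbbyiqoqbdkdwm" becomes "bbyiqoqbdkdwmwn".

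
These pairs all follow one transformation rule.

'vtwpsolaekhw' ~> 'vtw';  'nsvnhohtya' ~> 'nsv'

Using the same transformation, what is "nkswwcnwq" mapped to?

The rule is to keep only the first 3 characters.
So "nkswwcnwq" becomes "nks".

nks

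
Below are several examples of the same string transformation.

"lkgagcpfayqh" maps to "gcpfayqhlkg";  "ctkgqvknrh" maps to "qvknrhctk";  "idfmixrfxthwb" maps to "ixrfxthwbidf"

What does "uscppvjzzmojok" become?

pvjzzmojokusc

The transformation: move the first 3 characters to the end (rotate left by 3), then delete the first character.
Starting from "uscppvjzzmojok": after the first operation, "ppvjzzmojokusc"; after the second, "pvjzzmojokusc".
(Check on "ctkgqvknrh": → "gqvknrhctk" → "qvknrhctk" ✓)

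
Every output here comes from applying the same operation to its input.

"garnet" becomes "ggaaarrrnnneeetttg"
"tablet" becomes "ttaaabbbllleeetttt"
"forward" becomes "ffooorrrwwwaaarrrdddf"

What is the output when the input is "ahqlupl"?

In each case the input is transformed by: repeat every character 3 times, then move the first character to the end.
Applying both steps to "ahqlupl": "aaahhhqqqllluuuppplll", then "aahhhqqqllluuupppllla".

aahhhqqqllluuupppllla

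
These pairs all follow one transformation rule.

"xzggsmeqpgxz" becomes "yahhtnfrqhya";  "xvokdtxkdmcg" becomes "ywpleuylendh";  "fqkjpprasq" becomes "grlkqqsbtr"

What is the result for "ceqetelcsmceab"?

dfrfufmdtndfbc

What's happening: shift every letter 1 place forward in the alphabet (wrapping around).
For "ceqetelcsmceab" the result is "dfrfufmdtndfbc".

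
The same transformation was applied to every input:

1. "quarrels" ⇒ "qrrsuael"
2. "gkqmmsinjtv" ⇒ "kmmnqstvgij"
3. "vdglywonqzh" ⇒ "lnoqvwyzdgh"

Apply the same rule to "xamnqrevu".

The rule is to sort the characters into alphabetical order, then move the first 3 characters to the end (rotate left by 3).
Applying that to "xamnqrevu" gives "nqruvxaem".

nqruvxaem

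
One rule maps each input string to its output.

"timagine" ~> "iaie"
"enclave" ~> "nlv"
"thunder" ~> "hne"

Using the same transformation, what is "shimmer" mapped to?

hme

In each case the input is transformed by: keep every other character starting from the second (positions 2nd, 4th, 6th, ...).
For "shimmer" the result is "hme".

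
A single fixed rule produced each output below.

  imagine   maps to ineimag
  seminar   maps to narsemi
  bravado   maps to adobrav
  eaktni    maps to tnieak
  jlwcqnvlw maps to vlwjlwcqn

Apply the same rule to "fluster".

In each case the input is transformed by: move the last 3 characters to the front (rotate right by 3).
On "fluster" that produces "terflus".

terflus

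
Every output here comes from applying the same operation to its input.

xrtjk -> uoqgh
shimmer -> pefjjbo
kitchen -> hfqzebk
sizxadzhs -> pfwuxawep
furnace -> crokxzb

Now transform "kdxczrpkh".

hauzwomhe

The rule is to shift every letter 3 places backward in the alphabet (wrapping around).
For "kdxczrpkh" the result is "hauzwomhe".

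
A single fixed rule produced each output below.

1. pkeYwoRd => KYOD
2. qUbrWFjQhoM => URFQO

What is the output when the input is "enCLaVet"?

NLVT

The pattern: keep every other character starting from the second (positions 2nd, 4th, 6th, ...), then convert every letter to uppercase.
Applying both steps to "enCLaVet": "nLVt", then "NLVT".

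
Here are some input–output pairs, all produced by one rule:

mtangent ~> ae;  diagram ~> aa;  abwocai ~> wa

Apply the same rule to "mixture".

xr

Looking at the pairs, the operation is to keep one character in every 3, starting at position 3 (positions 3rd, 6th, 9th, ...).
On "mixture" that produces "xr".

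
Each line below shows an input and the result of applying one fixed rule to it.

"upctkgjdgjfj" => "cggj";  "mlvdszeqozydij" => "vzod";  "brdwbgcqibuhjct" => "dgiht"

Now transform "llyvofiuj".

Each output is the input with this applied: keep one character in every 3, starting at position 3 (positions 3rd, 6th, 9th, ...).
So "llyvofiuj" becomes "yfj".

yfj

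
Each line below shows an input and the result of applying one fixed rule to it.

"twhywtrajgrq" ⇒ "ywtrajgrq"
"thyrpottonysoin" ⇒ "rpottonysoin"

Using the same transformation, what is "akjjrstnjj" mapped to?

jrstnjj

In each case the input is transformed by: delete the first 3 characters.
Applying that to "akjjrstnjj" gives "jrstnjj".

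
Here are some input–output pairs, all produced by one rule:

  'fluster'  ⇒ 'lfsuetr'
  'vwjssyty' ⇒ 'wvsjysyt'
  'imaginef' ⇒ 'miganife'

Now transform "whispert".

hwsieptr

Rule — swap each adjacent pair of characters (1↔2, 3↔4, ...).
On "whispert" that produces "hwsieptr".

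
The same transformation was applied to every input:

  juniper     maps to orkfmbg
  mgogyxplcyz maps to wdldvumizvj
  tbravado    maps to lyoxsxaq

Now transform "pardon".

kxoalm

What's happening: swap the first and last characters, then shift every letter 3 places backward in the alphabet (wrapping around).
For "pardon" the result is "kxoalm".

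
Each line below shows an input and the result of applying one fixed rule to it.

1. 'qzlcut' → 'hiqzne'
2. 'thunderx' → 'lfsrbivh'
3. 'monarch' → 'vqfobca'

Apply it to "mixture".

sfihlwa

Looking at the pairs, the operation is to reverse the string, then shift every letter 12 places backward in the alphabet (wrapping around).
Starting from "mixture": after the first operation, "erutxim"; after the second, "sfihlwa".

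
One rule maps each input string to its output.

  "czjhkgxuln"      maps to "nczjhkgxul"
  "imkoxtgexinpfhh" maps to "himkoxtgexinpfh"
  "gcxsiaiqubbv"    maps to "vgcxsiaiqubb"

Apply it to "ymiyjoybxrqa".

aymiyjoybxrq

The rule is to move the last character to the front.
Applying that to "ymiyjoybxrqa" gives "aymiyjoybxrq".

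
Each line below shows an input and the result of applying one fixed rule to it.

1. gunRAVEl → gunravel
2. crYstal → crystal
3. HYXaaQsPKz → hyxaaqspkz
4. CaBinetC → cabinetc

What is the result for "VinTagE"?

vintage

Looking at the pairs, the operation is to convert every letter to lowercase.
On "VinTagE" that produces "vintage".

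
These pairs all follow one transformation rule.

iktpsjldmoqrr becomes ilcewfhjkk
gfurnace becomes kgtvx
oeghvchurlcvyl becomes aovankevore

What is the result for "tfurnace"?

kgtvx

What's happening: shift every letter 7 places backward in the alphabet (wrapping around), then delete the first 3 characters.
On "tfurnace": the first step gives "mynkgtvx", and the second then gives "kgtvx".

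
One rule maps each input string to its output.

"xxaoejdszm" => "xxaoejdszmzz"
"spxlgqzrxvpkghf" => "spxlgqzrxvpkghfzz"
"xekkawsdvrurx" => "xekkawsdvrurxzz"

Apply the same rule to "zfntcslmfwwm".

zfntcslmfwwmzz

Each output is the input with this applied: append "zz".
"zfntcslmfwwm" → "zfntcslmfwwmzz".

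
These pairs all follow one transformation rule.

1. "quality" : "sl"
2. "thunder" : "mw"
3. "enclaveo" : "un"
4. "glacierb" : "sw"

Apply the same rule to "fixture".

Rule — shift every letter 8 places backward in the alphabet (wrapping around), then keep one character in every 3, starting at position 3 (positions 3rd, 6th, 9th, ...).
Working it through for "fixture": intermediate "xaplmjw", final "pj".

pj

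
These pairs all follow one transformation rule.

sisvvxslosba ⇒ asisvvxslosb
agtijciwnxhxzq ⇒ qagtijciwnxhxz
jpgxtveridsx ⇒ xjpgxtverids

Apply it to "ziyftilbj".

jziyftilb

Rule — move the last character to the front.
"ziyftilbj" → "jziyftilb".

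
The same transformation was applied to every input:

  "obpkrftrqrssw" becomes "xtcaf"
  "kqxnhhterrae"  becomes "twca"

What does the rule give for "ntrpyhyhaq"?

Rule — shift every letter 9 places forward in the alphabet (wrapping around), then keep one character in every 3, starting at position 1 (positions 1st, 4th, 7th, ...).
Starting from "ntrpyhyhaq": after the first operation, "wcayhqhqjz"; after the second, "wyhz".
(Check on "kqxnhhterrae": → "tzgwqqcnaajn" → "twca" ✓)

wyhz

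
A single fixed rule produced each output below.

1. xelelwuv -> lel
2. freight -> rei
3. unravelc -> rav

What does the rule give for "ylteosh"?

lte

Each output is the input with this applied: move the last 3 characters to the front (rotate right by 3), then keep only the last 3 characters.
"ylteosh" → "oshylte" → "lte".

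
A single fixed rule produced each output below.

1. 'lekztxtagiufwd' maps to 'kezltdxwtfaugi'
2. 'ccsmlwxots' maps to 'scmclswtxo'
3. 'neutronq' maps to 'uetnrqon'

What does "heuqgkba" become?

Looking at the pairs, the operation is to move the first 2 characters to the end (rotate left by 2), then take characters alternately from the front and the back (1st, last, 2nd, 2nd-last, ...).
Applying that to "heuqgkba" gives "ueqhgakb".

ueqhgakb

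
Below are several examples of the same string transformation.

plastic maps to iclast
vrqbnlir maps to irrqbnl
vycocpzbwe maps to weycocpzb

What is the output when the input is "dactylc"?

lcacty

Rule — delete the first character, then move the last 2 characters to the front (rotate right by 2).
So "dactylc" becomes "lcacty".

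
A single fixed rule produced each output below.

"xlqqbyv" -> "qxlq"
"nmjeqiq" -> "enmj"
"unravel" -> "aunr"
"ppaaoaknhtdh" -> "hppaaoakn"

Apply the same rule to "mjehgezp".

gmjeh

The rule is to delete the last 3 characters, then move the last character to the front.
Applying both steps to "mjehgezp": "mjehg", then "gmjeh".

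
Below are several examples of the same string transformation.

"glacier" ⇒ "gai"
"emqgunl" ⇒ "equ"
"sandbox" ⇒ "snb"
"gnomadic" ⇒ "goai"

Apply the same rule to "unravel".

The rule is to move the last character to the front, then keep every other character starting from the second (positions 2nd, 4th, 6th, ...).
"unravel" → "lunrave" → "urv".

urv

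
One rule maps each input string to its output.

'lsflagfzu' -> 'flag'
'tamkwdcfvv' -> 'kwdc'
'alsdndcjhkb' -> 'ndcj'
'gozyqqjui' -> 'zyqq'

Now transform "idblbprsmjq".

The pattern: delete the last 3 characters, then keep only the last 4 characters.
Starting from "idblbprsmjq": after the first operation, "idblbprs"; after the second, "bprs".

bprs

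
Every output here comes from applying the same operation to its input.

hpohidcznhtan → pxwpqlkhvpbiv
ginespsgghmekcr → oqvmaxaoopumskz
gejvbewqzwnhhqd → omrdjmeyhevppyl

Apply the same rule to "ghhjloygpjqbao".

opprtwgoxryjiw

What's happening: shift every letter 8 places forward in the alphabet (wrapping around).
On "ghhjloygpjqbao" that produces "opprtwgoxryjiw".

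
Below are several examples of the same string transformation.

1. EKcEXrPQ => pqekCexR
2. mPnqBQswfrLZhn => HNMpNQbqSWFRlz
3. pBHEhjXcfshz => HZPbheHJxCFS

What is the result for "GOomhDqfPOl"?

oLgoOMHdQFp

The pattern: move the last 2 characters to the front (rotate right by 2), then flip the case of every letter.
For "GOomhDqfPOl", step one produces "OlGOomhDqfP"; step two turns that into "oLgoOMHdQFp".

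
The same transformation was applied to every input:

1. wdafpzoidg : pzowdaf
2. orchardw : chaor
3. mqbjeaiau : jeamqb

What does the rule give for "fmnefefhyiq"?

The pattern: delete the last 3 characters, then move the last 3 characters to the front (rotate right by 3).
On "fmnefefhyiq" that produces "efhfmnef".

efhfmnef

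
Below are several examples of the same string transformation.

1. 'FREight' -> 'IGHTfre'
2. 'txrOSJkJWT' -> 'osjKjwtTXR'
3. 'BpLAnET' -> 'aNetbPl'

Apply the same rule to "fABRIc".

Looking at the pairs, the operation is to move the first 3 characters to the end (rotate left by 3), then flip the case of every letter.
Doing the same to "fABRIc": "riCFab".

riCFab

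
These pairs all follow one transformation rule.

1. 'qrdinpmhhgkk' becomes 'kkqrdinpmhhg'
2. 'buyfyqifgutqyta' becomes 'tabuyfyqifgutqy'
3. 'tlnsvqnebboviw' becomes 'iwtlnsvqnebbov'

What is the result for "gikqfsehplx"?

lxgikqfsehp

Looking at the pairs, the operation is to move the last 2 characters to the front (rotate right by 2).
On "gikqfsehplx" that produces "lxgikqfsehp".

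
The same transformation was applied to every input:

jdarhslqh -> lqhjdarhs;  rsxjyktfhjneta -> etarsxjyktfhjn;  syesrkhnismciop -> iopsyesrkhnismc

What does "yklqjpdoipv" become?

Each output is the input with this applied: move the last 3 characters to the front (rotate right by 3).
Doing the same to "yklqjpdoipv": "ipvyklqjpdo".

ipvyklqjpdo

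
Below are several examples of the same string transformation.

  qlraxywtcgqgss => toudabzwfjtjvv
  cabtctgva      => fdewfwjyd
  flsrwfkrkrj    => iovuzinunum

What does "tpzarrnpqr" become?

wscduuqstu

The rule is to shift every letter 3 places forward in the alphabet (wrapping around).
"tpzarrnpqr" → "wscduuqstu".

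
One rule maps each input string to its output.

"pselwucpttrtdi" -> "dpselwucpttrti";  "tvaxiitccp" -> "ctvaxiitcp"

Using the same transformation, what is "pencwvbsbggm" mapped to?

gpencwvbsbgm

The pattern: move the last character to the front, then swap the first and last characters.
"pencwvbsbggm" → "mpencwvbsbgg" → "gpencwvbsbgm".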